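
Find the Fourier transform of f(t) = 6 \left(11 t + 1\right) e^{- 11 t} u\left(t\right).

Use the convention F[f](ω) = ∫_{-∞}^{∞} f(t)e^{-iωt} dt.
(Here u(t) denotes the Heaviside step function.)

F(ω) = \frac{6 \left(- i \omega - 22\right)}{\omega^{2} - 22 i \omega - 121}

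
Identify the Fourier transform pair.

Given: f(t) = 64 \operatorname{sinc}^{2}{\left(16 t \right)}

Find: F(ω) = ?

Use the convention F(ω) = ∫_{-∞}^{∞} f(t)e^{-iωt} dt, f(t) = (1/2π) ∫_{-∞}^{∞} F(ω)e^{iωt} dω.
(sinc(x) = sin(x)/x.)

F(ω) = \begin{cases} \frac{\pi \left(32 - \left|{\omega}\right|\right)}{8} & \text{for}\: \omega > -32 \wedge \omega < 32 \\0 & \text{otherwise} \end{cases}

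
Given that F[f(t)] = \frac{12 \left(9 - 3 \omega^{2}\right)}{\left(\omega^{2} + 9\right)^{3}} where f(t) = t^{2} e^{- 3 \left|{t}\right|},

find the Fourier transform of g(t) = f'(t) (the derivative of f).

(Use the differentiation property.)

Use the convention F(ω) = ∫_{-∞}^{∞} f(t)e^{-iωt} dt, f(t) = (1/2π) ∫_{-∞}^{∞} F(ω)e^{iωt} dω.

F[g](ω) = - \frac{36 i \omega \left(\omega^{2} - 3\right)}{\left(\omega^{2} + 9\right)^{3}}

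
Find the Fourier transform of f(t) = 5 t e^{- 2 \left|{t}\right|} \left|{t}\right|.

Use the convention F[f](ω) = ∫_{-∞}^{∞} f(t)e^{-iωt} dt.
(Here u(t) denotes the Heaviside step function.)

F(ω) = \frac{20 i \omega \left(\omega^{2} - 12\right)}{\left(\omega^{2} + 4\right)^{3}}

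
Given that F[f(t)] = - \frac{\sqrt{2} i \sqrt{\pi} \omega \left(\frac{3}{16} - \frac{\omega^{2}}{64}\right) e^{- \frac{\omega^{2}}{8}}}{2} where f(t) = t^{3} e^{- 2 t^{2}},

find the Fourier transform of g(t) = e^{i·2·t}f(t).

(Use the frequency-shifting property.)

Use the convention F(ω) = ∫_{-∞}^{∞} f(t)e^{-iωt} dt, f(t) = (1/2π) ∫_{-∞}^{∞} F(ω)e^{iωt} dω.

F[g](ω) = \frac{\sqrt{2} i \sqrt{\pi} \left(\omega - 2\right) \left(\left(\omega - 2\right)^{2} - 12\right) e^{- \frac{\left(\omega - 2\right)^{2}}{8}}}{128}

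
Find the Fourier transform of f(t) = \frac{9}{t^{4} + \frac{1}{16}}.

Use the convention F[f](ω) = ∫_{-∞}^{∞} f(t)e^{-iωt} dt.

F(ω) = 72 \pi e^{- \frac{\sqrt{2} \left|{\omega}\right|}{4}} \sin{\left(\frac{\sqrt{2} \left|{\omega}\right|}{4} + \frac{\pi}{4} \right)}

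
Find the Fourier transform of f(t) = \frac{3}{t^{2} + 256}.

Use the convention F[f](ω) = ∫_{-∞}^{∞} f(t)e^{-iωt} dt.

F(ω) = \frac{3 \pi e^{- 16 \left|{\omega}\right|}}{16}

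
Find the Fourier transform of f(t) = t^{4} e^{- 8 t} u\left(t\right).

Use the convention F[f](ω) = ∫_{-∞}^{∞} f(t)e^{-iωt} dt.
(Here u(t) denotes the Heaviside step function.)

F(ω) = \frac{24}{\left(i \omega + 8\right)^{5}}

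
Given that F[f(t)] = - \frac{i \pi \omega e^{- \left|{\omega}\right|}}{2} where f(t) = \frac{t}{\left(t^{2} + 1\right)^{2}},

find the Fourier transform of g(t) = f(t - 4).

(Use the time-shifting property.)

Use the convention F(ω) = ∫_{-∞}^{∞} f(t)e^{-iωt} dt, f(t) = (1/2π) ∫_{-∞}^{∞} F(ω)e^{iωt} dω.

F[g](ω) = - \frac{i \pi \omega e^{- 4 i \omega - \left|{\omega}\right|}}{2}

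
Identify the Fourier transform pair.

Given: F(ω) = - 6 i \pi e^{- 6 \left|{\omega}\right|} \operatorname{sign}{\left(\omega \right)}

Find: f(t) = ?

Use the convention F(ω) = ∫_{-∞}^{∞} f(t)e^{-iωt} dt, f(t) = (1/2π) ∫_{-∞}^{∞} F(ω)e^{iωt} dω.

f(t) = \frac{6 t}{t^{2} + 36}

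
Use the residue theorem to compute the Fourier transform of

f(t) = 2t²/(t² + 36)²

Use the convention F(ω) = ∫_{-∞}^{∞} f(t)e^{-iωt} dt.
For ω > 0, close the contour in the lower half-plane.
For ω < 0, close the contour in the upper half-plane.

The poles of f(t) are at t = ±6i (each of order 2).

Let g(z) = f(z)e^{-iωz}; for large |z| the factor e^{-iωz} decays in the lower half-plane when ω > 0 and in the upper half-plane when ω < 0.

Case ω > 0 (lower half-plane, clockwise contour ⇒ F(ω) = -2πi·ΣRes):
  Res_{z = - 6 i} g(z) = \frac{i \left(1 - 6 \omega\right) e^{- 6 \omega}}{12} (pole of order 2)
  F(ω) = -2πi·ΣRes = \frac{\pi \left(1 - 6 \omega\right) e^{- 6 \omega}}{6}

Case ω < 0 (upper half-plane, counterclockwise contour ⇒ F(ω) = +2πi·ΣRes):
  Res_{z = 6 i} g(z) = \frac{i \left(- 6 \omega - 1\right) e^{6 \omega}}{12} (pole of order 2)
  F(ω) = 2πi·ΣRes = \frac{\pi \left(6 \omega + 1\right) e^{6 \omega}}{6}

Both cases combine into a single formula in |ω|:

F(ω) = \frac{\pi \left(1 - 6 \left|{\omega}\right|\right) e^{- 6 \left|{\omega}\right|}}{6}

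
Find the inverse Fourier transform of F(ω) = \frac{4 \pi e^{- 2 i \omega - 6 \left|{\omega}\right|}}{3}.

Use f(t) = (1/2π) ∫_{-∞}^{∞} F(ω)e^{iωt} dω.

f(t) = \frac{8}{\left(t - 2\right)^{2} + 36}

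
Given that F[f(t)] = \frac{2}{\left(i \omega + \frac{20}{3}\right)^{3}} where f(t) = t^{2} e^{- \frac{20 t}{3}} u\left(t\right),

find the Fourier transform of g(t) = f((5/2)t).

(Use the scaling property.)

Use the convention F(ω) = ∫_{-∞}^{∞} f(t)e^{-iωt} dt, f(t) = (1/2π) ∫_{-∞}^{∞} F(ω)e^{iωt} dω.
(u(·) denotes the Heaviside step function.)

F[g](ω) = \frac{675}{2 \left(3 i \omega + 50\right)^{3}}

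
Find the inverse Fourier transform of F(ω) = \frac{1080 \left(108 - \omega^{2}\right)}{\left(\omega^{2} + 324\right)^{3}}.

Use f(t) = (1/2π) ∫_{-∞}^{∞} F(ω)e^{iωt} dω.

f(t) = 5 t^{2} e^{- 18 \left|{t}\right|}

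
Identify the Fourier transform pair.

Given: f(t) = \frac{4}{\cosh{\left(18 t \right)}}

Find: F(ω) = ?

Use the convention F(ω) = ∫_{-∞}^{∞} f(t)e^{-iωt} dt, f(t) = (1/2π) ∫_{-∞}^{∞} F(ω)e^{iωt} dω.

F(ω) = \frac{2 \pi}{9 \cosh{\left(\frac{\pi \omega}{36} \right)}}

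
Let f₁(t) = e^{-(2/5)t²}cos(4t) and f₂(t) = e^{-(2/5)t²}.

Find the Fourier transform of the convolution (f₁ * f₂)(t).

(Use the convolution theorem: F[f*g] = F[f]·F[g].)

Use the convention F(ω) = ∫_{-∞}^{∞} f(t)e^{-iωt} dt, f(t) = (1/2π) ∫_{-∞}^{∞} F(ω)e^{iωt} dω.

F[f₁*f₂](ω) = \frac{5 \pi \left(e^{10 \omega} + 1\right) e^{- \frac{5 \omega^{2}}{4} - 5 \omega - 10}}{4}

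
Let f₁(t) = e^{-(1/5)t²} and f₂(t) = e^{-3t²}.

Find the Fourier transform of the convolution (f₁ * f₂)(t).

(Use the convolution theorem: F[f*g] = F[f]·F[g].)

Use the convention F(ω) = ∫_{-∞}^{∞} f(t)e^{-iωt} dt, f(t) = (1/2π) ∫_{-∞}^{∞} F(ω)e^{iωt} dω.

F[f₁*f₂](ω) = \frac{\sqrt{15} \pi e^{- \frac{4 \omega^{2}}{3}}}{3}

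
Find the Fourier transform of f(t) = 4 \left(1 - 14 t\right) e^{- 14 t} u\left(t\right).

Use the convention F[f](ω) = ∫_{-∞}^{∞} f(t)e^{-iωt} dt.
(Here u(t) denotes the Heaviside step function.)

F(ω) = \frac{4 i \omega}{- \omega^{2} + 28 i \omega + 196}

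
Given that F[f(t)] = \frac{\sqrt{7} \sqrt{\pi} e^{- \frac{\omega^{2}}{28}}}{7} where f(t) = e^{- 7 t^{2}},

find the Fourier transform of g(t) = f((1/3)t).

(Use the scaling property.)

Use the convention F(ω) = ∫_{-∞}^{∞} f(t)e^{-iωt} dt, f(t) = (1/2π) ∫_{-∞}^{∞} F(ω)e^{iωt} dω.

F[g](ω) = \frac{3 \sqrt{7} \sqrt{\pi} e^{- \frac{9 \omega^{2}}{28}}}{7}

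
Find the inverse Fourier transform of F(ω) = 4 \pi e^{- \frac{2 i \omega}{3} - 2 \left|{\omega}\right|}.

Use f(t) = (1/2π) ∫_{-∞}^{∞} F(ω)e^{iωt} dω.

f(t) = \frac{8}{\left(t - \frac{2}{3}\right)^{2} + 4}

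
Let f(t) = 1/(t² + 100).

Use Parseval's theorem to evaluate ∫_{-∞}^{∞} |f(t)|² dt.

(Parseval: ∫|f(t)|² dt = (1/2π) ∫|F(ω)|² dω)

∫|f(t)|² dt = \frac{\pi}{2000}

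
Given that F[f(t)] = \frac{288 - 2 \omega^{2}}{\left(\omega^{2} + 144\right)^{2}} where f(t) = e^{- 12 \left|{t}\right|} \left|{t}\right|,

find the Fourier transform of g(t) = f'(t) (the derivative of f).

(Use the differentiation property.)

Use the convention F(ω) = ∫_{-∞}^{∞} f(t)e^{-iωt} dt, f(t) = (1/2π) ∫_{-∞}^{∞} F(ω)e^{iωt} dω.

F[g](ω) = - \frac{2 i \omega \left(\omega^{2} - 144\right)}{\left(\omega^{2} + 144\right)^{2}}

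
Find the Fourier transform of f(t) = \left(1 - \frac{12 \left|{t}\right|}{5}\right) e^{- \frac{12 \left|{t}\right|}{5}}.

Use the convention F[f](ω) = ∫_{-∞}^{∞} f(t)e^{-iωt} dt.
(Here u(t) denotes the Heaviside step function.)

F(ω) = \frac{6000 \omega^{2}}{\left(25 \omega^{2} + 144\right)^{2}}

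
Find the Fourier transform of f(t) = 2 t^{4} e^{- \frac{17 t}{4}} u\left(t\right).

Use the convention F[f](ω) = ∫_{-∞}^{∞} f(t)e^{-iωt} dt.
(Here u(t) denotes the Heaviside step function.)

F(ω) = \frac{49152}{\left(4 i \omega + 17\right)^{5}}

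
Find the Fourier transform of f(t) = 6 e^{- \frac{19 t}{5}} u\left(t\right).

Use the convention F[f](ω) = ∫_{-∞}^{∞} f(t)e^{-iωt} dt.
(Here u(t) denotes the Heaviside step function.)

F(ω) = \frac{30}{5 i \omega + 19}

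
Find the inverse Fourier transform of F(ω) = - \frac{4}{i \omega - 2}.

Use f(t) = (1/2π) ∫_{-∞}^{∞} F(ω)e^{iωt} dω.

f(t) = 4 e^{2 t} u\left(- t\right)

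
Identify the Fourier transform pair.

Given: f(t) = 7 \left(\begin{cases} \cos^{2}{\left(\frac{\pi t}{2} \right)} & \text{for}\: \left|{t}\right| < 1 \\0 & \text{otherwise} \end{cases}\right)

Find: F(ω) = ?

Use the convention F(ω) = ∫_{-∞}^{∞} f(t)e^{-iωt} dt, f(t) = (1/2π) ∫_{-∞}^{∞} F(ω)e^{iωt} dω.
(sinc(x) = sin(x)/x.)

F(ω) = - \frac{7 \pi^{2} \operatorname{sinc}{\left(\omega \right)}}{\omega^{2} - \pi^{2}}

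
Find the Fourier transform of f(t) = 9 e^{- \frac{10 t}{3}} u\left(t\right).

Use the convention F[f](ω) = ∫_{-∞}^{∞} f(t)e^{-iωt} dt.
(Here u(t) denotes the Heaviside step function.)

F(ω) = \frac{27}{3 i \omega + 10}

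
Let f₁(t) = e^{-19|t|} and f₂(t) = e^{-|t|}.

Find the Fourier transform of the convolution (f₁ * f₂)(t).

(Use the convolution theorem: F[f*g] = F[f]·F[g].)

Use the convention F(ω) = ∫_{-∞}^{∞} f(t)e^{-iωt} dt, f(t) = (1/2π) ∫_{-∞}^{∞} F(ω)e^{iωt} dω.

F[f₁*f₂](ω) = \frac{76}{\left(\omega^{2} + 1\right) \left(\omega^{2} + 361\right)}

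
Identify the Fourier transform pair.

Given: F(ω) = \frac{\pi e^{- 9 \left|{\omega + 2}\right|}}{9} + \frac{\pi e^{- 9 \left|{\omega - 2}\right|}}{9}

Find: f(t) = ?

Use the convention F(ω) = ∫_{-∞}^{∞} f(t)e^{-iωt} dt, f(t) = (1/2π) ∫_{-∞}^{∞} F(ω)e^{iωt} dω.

f(t) = \frac{2 \cos{\left(2 t \right)}}{t^{2} + 81}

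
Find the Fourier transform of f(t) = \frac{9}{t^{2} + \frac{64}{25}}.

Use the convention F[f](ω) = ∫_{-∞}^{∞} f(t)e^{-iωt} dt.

F(ω) = \frac{45 \pi e^{- \frac{8 \left|{\omega}\right|}{5}}}{8}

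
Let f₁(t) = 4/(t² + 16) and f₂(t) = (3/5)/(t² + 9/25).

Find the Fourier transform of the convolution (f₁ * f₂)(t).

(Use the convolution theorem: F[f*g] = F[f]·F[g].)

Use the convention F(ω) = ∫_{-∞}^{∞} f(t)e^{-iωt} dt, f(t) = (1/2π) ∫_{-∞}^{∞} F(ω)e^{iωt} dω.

F[f₁*f₂](ω) = \pi^{2} e^{- \frac{23 \left|{\omega}\right|}{5}}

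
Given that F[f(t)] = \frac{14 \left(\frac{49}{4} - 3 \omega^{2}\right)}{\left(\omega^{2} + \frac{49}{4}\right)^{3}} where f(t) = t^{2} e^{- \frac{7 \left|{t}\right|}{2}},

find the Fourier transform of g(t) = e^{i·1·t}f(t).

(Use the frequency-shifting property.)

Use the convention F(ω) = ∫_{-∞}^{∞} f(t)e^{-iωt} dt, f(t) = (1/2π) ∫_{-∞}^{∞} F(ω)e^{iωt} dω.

F[g](ω) = \frac{224 \left(49 - 12 \left(\omega - 1\right)^{2}\right)}{\left(4 \left(\omega - 1\right)^{2} + 49\right)^{3}}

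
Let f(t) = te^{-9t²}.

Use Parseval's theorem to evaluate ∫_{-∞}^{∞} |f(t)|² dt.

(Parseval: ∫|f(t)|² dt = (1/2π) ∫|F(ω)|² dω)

∫|f(t)|² dt = \frac{\sqrt{2} \sqrt{\pi}}{216}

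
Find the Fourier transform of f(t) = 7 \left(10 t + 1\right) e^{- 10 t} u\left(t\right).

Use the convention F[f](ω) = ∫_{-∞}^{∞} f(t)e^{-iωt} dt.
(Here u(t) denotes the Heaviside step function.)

F(ω) = \frac{7 \left(- i \omega - 20\right)}{\omega^{2} - 20 i \omega - 100}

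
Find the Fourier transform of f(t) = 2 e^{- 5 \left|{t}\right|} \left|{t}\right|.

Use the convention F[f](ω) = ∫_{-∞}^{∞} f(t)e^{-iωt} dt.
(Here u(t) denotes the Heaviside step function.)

F(ω) = \frac{4 \left(25 - \omega^{2}\right)}{\left(\omega^{2} + 25\right)^{2}}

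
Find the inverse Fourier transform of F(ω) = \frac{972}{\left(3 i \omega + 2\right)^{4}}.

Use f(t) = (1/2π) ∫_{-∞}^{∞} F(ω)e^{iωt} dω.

f(t) = 2 t^{3} e^{- \frac{2 t}{3}} u\left(t\right)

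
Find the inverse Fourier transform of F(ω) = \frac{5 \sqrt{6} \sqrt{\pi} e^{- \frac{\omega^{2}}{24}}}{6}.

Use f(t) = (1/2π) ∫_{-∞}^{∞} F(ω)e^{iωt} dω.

f(t) = 5 e^{- 6 t^{2}}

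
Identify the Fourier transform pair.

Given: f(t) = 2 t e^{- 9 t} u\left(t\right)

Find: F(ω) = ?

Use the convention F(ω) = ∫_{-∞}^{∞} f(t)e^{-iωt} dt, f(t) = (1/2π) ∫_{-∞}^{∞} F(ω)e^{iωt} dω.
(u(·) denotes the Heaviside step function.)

F(ω) = \frac{2}{\left(i \omega + 9\right)^{2}}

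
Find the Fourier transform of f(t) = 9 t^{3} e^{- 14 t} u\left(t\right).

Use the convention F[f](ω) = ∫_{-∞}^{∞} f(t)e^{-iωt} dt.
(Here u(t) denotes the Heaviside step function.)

F(ω) = \frac{54}{\left(i \omega + 14\right)^{4}}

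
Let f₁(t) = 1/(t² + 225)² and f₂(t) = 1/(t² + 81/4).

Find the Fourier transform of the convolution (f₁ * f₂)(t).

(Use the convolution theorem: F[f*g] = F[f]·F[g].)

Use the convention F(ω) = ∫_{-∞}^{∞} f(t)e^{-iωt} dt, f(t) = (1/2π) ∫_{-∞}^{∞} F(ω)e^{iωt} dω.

F[f₁*f₂](ω) = \frac{\pi^{2} \left(15 \left|{\omega}\right| + 1\right) e^{- \frac{39 \left|{\omega}\right|}{2}}}{30375}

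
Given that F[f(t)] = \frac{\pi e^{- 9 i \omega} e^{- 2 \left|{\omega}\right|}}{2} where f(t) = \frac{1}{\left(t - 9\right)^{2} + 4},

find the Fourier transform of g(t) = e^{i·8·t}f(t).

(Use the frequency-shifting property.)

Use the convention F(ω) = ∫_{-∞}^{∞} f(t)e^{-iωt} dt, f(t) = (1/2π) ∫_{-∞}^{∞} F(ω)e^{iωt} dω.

F[g](ω) = \frac{\pi e^{- 9 i \left(\omega - 8\right) - 2 \left|{\omega - 8}\right|}}{2}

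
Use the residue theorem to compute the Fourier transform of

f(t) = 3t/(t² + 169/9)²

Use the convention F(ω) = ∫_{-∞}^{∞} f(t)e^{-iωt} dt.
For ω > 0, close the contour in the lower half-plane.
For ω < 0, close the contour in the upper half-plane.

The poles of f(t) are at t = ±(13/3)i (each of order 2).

Let g(z) = f(z)e^{-iωz}; for large |z| the factor e^{-iωz} decays in the lower half-plane when ω > 0 and in the upper half-plane when ω < 0.

Case ω > 0 (lower half-plane, clockwise contour ⇒ F(ω) = -2πi·ΣRes):
  Res_{z = - \frac{13 i}{3}} g(z) = \frac{9 \omega e^{- \frac{13 \omega}{3}}}{52} (pole of order 2)
  F(ω) = -2πi·ΣRes = - \frac{9 i \pi \omega e^{- \frac{13 \omega}{3}}}{26}

Case ω < 0 (upper half-plane, counterclockwise contour ⇒ F(ω) = +2πi·ΣRes):
  Res_{z = \frac{13 i}{3}} g(z) = - \frac{9 \omega e^{\frac{13 \omega}{3}}}{52} (pole of order 2)
  F(ω) = 2πi·ΣRes = - \frac{9 i \pi \omega e^{\frac{13 \omega}{3}}}{26}

Both cases combine into a single formula in |ω|:

F(ω) = - \frac{9 i \pi \omega e^{- \frac{13 \left|{\omega}\right|}{3}}}{26}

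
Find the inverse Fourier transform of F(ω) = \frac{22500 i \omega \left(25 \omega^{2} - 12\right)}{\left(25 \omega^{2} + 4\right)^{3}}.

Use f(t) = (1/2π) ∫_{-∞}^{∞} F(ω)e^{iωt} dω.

f(t) = 9 t e^{- \frac{2 \left|{t}\right|}{5}} \left|{t}\right|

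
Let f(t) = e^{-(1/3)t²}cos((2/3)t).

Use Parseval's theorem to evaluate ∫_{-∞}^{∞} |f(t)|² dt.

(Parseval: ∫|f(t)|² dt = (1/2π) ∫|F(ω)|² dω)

∫|f(t)|² dt = \frac{\sqrt{6} \sqrt{\pi} \left(1 + e^{\frac{2}{3}}\right)}{4 e^{\frac{2}{3}}}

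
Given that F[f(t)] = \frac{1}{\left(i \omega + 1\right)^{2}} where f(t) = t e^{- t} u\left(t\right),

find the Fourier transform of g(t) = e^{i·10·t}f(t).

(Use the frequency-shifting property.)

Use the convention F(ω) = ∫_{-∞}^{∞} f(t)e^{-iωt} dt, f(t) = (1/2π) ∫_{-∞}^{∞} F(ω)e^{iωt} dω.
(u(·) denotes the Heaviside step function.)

F[g](ω) = \frac{1}{\left(i \left(\omega - 10\right) + 1\right)^{2}}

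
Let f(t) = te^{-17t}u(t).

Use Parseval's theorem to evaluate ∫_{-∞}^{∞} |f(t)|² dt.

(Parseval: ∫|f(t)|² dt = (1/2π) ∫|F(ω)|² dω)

∫|f(t)|² dt = \frac{1}{19652}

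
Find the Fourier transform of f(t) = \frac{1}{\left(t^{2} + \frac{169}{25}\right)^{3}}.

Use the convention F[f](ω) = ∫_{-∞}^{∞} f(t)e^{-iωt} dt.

F(ω) = \frac{125 \pi \left(169 \omega^{2} + 195 \left|{\omega}\right| + 75\right) e^{- \frac{13 \left|{\omega}\right|}{5}}}{2970344}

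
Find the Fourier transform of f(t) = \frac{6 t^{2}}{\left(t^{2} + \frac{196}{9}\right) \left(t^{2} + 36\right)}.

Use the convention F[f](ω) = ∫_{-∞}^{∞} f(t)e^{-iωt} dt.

F(ω) = \frac{81 \pi e^{- 6 \left|{\omega}\right|}}{32} - \frac{63 \pi e^{- \frac{14 \left|{\omega}\right|}{3}}}{32}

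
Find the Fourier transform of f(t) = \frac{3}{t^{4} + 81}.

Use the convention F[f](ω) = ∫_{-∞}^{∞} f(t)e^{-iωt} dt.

F(ω) = \frac{\pi e^{- \frac{3 \sqrt{2} \left|{\omega}\right|}{2}} \sin{\left(\frac{3 \sqrt{2} \left|{\omega}\right|}{2} + \frac{\pi}{4} \right)}}{9}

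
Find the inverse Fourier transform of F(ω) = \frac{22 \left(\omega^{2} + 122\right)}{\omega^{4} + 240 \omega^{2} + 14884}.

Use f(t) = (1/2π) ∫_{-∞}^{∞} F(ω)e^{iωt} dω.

f(t) = e^{- 11 \left|{t}\right|} \cos{\left(\left|{t}\right| \right)}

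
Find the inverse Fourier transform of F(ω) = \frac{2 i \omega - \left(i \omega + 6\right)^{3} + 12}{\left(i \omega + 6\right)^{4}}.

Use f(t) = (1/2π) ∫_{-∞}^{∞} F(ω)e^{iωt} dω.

f(t) = \left(t^{2} - 1\right) e^{- 6 t} u\left(t\right)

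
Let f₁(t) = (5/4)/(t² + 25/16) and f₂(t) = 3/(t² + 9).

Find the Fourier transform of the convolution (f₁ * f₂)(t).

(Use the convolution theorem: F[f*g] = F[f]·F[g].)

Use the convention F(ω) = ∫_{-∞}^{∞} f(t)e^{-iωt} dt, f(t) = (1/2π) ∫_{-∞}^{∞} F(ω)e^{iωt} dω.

F[f₁*f₂](ω) = \pi^{2} e^{- \frac{17 \left|{\omega}\right|}{4}}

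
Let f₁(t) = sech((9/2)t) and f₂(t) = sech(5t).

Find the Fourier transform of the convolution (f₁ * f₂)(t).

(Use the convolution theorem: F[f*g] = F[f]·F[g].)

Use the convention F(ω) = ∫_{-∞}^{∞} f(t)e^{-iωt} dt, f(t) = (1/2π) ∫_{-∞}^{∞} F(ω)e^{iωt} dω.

F[f₁*f₂](ω) = \frac{2 \pi^{2}}{45 \cosh{\left(\frac{\pi \omega}{10} \right)} \cosh{\left(\frac{\pi \omega}{9} \right)}}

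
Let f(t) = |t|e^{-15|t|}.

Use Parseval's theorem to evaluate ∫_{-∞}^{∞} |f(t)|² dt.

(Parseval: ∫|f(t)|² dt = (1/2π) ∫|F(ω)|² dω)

∫|f(t)|² dt = \frac{1}{6750}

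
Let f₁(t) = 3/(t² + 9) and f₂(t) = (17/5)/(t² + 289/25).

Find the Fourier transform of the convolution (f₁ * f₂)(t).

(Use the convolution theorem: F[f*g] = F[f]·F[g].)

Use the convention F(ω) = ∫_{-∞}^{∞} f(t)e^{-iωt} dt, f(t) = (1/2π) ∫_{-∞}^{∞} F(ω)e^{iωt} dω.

F[f₁*f₂](ω) = \pi^{2} e^{- \frac{32 \left|{\omega}\right|}{5}}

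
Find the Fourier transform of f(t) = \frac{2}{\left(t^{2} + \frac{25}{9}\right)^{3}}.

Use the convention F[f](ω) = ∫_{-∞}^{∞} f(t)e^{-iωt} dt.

F(ω) = \frac{27 \pi \left(25 \omega^{2} + 45 \left|{\omega}\right| + 27\right) e^{- \frac{5 \left|{\omega}\right|}{3}}}{12500}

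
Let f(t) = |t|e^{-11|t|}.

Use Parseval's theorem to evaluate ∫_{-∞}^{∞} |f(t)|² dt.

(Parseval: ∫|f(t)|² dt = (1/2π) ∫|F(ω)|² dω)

∫|f(t)|² dt = \frac{1}{2662}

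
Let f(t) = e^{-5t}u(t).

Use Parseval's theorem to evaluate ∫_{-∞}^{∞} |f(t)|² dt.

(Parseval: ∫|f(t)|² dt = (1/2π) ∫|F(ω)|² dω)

∫|f(t)|² dt = \frac{1}{10}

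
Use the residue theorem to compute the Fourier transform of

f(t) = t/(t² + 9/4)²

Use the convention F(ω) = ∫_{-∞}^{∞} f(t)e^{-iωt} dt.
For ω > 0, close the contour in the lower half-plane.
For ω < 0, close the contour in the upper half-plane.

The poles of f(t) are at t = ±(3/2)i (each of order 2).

Let g(z) = f(z)e^{-iωz}; for large |z| the factor e^{-iωz} decays in the lower half-plane when ω > 0 and in the upper half-plane when ω < 0.

Case ω > 0 (lower half-plane, clockwise contour ⇒ F(ω) = -2πi·ΣRes):
  Res_{z = - \frac{3 i}{2}} g(z) = \frac{\omega e^{- \frac{3 \omega}{2}}}{6} (pole of order 2)
  F(ω) = -2πi·ΣRes = - \frac{i \pi \omega e^{- \frac{3 \omega}{2}}}{3}

Case ω < 0 (upper half-plane, counterclockwise contour ⇒ F(ω) = +2πi·ΣRes):
  Res_{z = \frac{3 i}{2}} g(z) = - \frac{\omega e^{\frac{3 \omega}{2}}}{6} (pole of order 2)
  F(ω) = 2πi·ΣRes = - \frac{i \pi \omega e^{\frac{3 \omega}{2}}}{3}

Both cases combine into a single formula in |ω|:

F(ω) = - \frac{i \pi \omega e^{- \frac{3 \left|{\omega}\right|}{2}}}{3}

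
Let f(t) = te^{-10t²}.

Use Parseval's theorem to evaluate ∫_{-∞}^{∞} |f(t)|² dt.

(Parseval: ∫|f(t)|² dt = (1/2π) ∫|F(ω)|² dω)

∫|f(t)|² dt = \frac{\sqrt{5} \sqrt{\pi}}{400}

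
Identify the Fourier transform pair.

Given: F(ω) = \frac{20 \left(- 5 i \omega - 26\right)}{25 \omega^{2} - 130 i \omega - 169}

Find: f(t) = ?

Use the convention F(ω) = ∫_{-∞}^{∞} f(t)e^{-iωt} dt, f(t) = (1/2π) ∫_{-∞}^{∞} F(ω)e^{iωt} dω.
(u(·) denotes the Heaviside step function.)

f(t) = 4 \left(\frac{13 t}{5} + 1\right) e^{- \frac{13 t}{5}} u\left(t\right)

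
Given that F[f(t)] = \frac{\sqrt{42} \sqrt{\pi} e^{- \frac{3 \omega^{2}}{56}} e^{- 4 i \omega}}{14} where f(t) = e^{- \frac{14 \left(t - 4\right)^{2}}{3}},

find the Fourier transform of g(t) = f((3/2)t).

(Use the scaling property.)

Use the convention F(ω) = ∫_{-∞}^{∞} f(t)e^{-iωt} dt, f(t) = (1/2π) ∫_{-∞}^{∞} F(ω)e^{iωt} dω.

F[g](ω) = \frac{\sqrt{42} \sqrt{\pi} e^{- \frac{\omega \left(\omega + 112 i\right)}{42}}}{21}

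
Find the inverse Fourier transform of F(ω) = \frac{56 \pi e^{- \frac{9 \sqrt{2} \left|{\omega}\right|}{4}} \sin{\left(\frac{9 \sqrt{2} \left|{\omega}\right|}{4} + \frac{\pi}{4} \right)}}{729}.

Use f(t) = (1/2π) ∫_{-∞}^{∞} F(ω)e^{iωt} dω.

f(t) = \frac{7}{t^{4} + \frac{6561}{16}}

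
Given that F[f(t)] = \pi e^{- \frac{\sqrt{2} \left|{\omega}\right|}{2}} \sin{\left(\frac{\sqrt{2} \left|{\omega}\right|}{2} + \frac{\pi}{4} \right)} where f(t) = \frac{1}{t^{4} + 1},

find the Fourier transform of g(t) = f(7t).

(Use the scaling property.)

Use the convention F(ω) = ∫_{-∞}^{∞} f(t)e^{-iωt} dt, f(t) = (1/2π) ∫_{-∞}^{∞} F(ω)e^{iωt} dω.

F[g](ω) = \frac{\pi e^{- \frac{\sqrt{2} \left|{\omega}\right|}{14}} \sin{\left(\frac{\sqrt{2} \left|{\omega}\right|}{14} + \frac{\pi}{4} \right)}}{7}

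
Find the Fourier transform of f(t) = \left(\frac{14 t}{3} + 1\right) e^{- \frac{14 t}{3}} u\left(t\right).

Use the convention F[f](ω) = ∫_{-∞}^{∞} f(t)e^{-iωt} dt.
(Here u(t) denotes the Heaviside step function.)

F(ω) = \frac{3 \left(- 3 i \omega - 28\right)}{9 \omega^{2} - 84 i \omega - 196}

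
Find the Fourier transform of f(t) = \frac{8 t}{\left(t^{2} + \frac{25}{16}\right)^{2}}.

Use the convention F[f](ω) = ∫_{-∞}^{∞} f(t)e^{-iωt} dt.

F(ω) = - \frac{16 i \pi \omega e^{- \frac{5 \left|{\omega}\right|}{4}}}{5}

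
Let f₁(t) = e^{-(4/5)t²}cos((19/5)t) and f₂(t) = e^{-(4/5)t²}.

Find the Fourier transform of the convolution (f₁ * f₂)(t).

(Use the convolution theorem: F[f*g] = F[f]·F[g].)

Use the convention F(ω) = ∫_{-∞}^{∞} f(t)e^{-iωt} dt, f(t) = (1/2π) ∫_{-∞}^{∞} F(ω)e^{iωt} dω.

F[f₁*f₂](ω) = \frac{5 \pi \left(e^{\frac{19 \omega}{4}} + 1\right) e^{- \frac{5 \omega^{2}}{8} - \frac{19 \omega}{8} - \frac{361}{80}}}{8}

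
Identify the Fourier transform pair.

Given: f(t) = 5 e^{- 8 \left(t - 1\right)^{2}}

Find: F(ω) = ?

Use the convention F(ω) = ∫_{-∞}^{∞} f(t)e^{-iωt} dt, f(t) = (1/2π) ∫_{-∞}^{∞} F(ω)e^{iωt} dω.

F(ω) = \frac{5 \sqrt{2} \sqrt{\pi} e^{- \omega \left(\frac{\omega}{32} + i\right)}}{4}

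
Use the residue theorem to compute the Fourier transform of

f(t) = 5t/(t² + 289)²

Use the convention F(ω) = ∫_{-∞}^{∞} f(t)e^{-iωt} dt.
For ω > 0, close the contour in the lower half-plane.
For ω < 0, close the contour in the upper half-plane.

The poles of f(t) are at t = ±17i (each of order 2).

Let g(z) = f(z)e^{-iωz}; for large |z| the factor e^{-iωz} decays in the lower half-plane when ω > 0 and in the upper half-plane when ω < 0.

Case ω > 0 (lower half-plane, clockwise contour ⇒ F(ω) = -2πi·ΣRes):
  Res_{z = - 17 i} g(z) = \frac{5 \omega e^{- 17 \omega}}{68} (pole of order 2)
  F(ω) = -2πi·ΣRes = - \frac{5 i \pi \omega e^{- 17 \omega}}{34}

Case ω < 0 (upper half-plane, counterclockwise contour ⇒ F(ω) = +2πi·ΣRes):
  Res_{z = 17 i} g(z) = - \frac{5 \omega e^{17 \omega}}{68} (pole of order 2)
  F(ω) = 2πi·ΣRes = - \frac{5 i \pi \omega e^{17 \omega}}{34}

Both cases combine into a single formula in |ω|:

F(ω) = - \frac{5 i \pi \omega e^{- 17 \left|{\omega}\right|}}{34}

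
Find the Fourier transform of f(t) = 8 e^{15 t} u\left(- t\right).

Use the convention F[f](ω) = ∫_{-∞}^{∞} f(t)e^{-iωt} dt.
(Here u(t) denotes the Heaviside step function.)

F(ω) = - \frac{8}{i \omega - 15}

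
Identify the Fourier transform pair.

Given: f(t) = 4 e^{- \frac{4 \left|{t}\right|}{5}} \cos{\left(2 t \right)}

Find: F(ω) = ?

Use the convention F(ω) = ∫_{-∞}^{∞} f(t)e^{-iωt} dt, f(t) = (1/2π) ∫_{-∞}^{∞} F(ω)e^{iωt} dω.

F(ω) = \frac{160 \left(25 \omega^{2} + 116\right)}{625 \omega^{4} - 4200 \omega^{2} + 13456}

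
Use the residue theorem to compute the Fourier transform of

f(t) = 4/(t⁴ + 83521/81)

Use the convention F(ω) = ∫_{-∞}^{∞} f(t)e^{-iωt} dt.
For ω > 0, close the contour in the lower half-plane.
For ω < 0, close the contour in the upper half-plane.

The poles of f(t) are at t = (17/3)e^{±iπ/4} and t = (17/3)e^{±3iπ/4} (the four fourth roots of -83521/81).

Let g(z) = f(z)e^{-iωz}; for large |z| the factor e^{-iωz} decays in the lower half-plane when ω > 0 and in the upper half-plane when ω < 0.

Case ω > 0 (lower half-plane, clockwise contour ⇒ F(ω) = -2πi·ΣRes):
  Res_{z = - \frac{17 \sqrt{2}}{6} - \frac{17 \sqrt{2} i}{6}} g(z) = \frac{27 \sqrt{2} i \left(1 - i\right) e^{\frac{17 \sqrt{2} \omega \left(-1 + i\right)}{6}}}{9826}
  Res_{z = \frac{17 \sqrt{2}}{6} - \frac{17 \sqrt{2} i}{6}} g(z) = \frac{27 \sqrt{2} i \left(1 + i\right) e^{- \frac{17 \sqrt{2} \omega \left(1 + i\right)}{6}}}{9826}
  F(ω) = -2πi·ΣRes = \frac{27 \sqrt{2} \pi \left(\left(1 - i\right) e^{\frac{17 \sqrt{2} i \omega}{3}} + 1 + i\right) e^{- \frac{17 \sqrt{2} \omega \left(1 + i\right)}{6}}}{4913} = \frac{108 \pi e^{- \frac{17 \sqrt{2} \omega}{6}} \sin{\left(\frac{17 \sqrt{2} \omega}{6} + \frac{\pi}{4} \right)}}{4913}

Case ω < 0 (upper half-plane, counterclockwise contour ⇒ F(ω) = +2πi·ΣRes):
  Res_{z = \frac{17 \sqrt{2}}{6} + \frac{17 \sqrt{2} i}{6}} g(z) = \frac{27 \sqrt{2} i \left(-1 + i\right) e^{\frac{17 \sqrt{2} \omega \left(1 - i\right)}{6}}}{9826}
  Res_{z = - \frac{17 \sqrt{2}}{6} + \frac{17 \sqrt{2} i}{6}} g(z) = \frac{27 \sqrt{2} \left(1 - i\right) e^{\frac{17 \sqrt{2} \omega \left(1 + i\right)}{6}}}{9826}
  F(ω) = 2πi·ΣRes = - \frac{27 \sqrt{2} i \pi \left(i \left(1 - i\right) e^{\frac{17 \sqrt{2} \omega \left(1 - i\right)}{6}} - \left(1 - i\right) e^{\frac{17 \sqrt{2} \omega \left(1 + i\right)}{6}}\right)}{4913} = \frac{108 \pi e^{\frac{17 \sqrt{2} \omega}{6}} \cos{\left(\frac{17 \sqrt{2} \omega}{6} + \frac{\pi}{4} \right)}}{4913}

Both cases combine into a single formula in |ω|:

F(ω) = \frac{108 \pi e^{- \frac{17 \sqrt{2} \left|{\omega}\right|}{6}} \sin{\left(\frac{17 \sqrt{2} \left|{\omega}\right|}{6} + \frac{\pi}{4} \right)}}{4913}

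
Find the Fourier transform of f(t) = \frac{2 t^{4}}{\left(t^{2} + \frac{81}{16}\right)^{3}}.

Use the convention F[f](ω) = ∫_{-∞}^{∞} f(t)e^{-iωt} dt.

F(ω) = \frac{\pi \left(27 \omega^{2} - 60 \left|{\omega}\right| + 16\right) e^{- \frac{9 \left|{\omega}\right|}{4}}}{48}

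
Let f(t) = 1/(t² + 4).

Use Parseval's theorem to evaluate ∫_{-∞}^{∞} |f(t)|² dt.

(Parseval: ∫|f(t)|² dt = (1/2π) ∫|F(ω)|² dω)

∫|f(t)|² dt = \frac{\pi}{16}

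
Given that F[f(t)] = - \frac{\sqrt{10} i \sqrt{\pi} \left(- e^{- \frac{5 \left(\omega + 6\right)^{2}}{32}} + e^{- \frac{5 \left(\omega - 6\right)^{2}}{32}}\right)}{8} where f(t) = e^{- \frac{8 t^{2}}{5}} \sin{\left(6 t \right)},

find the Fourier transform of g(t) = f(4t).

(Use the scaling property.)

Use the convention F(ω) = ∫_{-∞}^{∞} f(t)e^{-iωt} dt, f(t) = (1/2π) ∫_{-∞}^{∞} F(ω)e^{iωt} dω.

F[g](ω) = \frac{\sqrt{10} i \sqrt{\pi} \left(1 - e^{\frac{15 \omega}{16}}\right) e^{- \frac{5 \omega^{2}}{512} - \frac{15 \omega}{32} - \frac{45}{8}}}{32}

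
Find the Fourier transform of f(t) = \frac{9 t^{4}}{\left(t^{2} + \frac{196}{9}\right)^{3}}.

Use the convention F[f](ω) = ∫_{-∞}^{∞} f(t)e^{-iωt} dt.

F(ω) = \frac{3 \pi \left(196 \omega^{2} - 210 \left|{\omega}\right| + 27\right) e^{- \frac{14 \left|{\omega}\right|}{3}}}{112}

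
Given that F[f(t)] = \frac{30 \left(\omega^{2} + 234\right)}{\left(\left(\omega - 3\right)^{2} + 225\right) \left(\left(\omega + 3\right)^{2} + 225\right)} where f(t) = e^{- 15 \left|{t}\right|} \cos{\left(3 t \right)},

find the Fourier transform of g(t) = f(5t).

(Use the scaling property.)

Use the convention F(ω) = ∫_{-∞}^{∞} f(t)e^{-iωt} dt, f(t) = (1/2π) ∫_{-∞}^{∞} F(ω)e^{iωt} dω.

F[g](ω) = \frac{150 \left(\omega^{2} + 5850\right)}{\omega^{4} + 10800 \omega^{2} + 34222500}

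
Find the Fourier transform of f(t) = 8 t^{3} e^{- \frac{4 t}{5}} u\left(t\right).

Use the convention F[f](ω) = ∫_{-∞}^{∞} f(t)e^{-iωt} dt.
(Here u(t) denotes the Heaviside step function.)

F(ω) = \frac{30000}{\left(5 i \omega + 4\right)^{4}}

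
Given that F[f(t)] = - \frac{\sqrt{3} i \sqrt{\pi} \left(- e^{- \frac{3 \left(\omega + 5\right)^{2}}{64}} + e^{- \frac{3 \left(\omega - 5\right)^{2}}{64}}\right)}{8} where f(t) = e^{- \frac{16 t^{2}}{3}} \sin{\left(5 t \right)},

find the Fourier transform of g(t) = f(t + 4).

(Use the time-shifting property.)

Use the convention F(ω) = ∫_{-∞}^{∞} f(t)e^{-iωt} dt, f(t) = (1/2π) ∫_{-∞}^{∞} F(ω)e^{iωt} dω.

F[g](ω) = \frac{\sqrt{3} i \sqrt{\pi} \left(1 - e^{\frac{15 \omega}{16}}\right) e^{- \frac{3 \omega^{2}}{64} - \frac{15 \omega}{32} + 4 i \omega - \frac{75}{64}}}{8}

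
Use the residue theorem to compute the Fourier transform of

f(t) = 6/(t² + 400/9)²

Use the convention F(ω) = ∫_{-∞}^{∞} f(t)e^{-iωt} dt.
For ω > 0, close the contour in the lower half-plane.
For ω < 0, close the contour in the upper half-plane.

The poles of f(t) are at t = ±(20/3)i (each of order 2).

Let g(z) = f(z)e^{-iωz}; for large |z| the factor e^{-iωz} decays in the lower half-plane when ω > 0 and in the upper half-plane when ω < 0.

Case ω > 0 (lower half-plane, clockwise contour ⇒ F(ω) = -2πi·ΣRes):
  Res_{z = - \frac{20 i}{3}} g(z) = \frac{27 i \left(20 \omega + 3\right) e^{- \frac{20 \omega}{3}}}{16000} (pole of order 2)
  F(ω) = -2πi·ΣRes = \frac{27 \pi \left(20 \omega + 3\right) e^{- \frac{20 \omega}{3}}}{8000}

Case ω < 0 (upper half-plane, counterclockwise contour ⇒ F(ω) = +2πi·ΣRes):
  Res_{z = \frac{20 i}{3}} g(z) = \frac{27 i \left(20 \omega - 3\right) e^{\frac{20 \omega}{3}}}{16000} (pole of order 2)
  F(ω) = 2πi·ΣRes = \frac{27 \pi \left(3 - 20 \omega\right) e^{\frac{20 \omega}{3}}}{8000}

Both cases combine into a single formula in |ω|:

F(ω) = \frac{27 \pi \left(20 \left|{\omega}\right| + 3\right) e^{- \frac{20 \left|{\omega}\right|}{3}}}{8000}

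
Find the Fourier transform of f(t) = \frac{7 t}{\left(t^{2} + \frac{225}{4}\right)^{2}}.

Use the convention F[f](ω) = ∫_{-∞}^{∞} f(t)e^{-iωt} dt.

F(ω) = - \frac{7 i \pi \omega e^{- \frac{15 \left|{\omega}\right|}{2}}}{15}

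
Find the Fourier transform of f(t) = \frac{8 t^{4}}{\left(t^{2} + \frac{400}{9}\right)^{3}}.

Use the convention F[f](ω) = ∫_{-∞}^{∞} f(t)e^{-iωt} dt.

F(ω) = \frac{\pi \left(400 \omega^{2} - 300 \left|{\omega}\right| + 27\right) e^{- \frac{20 \left|{\omega}\right|}{3}}}{60}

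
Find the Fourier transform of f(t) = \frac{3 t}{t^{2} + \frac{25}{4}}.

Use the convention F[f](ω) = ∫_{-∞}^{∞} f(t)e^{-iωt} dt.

F(ω) = - 3 i \pi e^{- \frac{5 \left|{\omega}\right|}{2}} \operatorname{sign}{\left(\omega \right)}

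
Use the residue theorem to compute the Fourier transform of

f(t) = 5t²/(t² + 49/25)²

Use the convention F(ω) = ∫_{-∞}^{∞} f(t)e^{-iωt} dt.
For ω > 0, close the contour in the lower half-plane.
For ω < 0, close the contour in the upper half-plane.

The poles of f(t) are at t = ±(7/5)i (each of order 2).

Let g(z) = f(z)e^{-iωz}; for large |z| the factor e^{-iωz} decays in the lower half-plane when ω > 0 and in the upper half-plane when ω < 0.

Case ω > 0 (lower half-plane, clockwise contour ⇒ F(ω) = -2πi·ΣRes):
  Res_{z = - \frac{7 i}{5}} g(z) = \frac{5 i \left(5 - 7 \omega\right) e^{- \frac{7 \omega}{5}}}{28} (pole of order 2)
  F(ω) = -2πi·ΣRes = \frac{5 \pi \left(5 - 7 \omega\right) e^{- \frac{7 \omega}{5}}}{14}

Case ω < 0 (upper half-plane, counterclockwise contour ⇒ F(ω) = +2πi·ΣRes):
  Res_{z = \frac{7 i}{5}} g(z) = \frac{5 i \left(- 7 \omega - 5\right) e^{\frac{7 \omega}{5}}}{28} (pole of order 2)
  F(ω) = 2πi·ΣRes = \frac{5 \pi \left(7 \omega + 5\right) e^{\frac{7 \omega}{5}}}{14}

Both cases combine into a single formula in |ω|:

F(ω) = \frac{5 \pi \left(5 - 7 \left|{\omega}\right|\right) e^{- \frac{7 \left|{\omega}\right|}{5}}}{14}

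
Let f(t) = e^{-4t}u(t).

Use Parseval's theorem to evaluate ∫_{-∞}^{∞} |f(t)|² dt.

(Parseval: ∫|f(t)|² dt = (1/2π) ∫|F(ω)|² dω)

∫|f(t)|² dt = \frac{1}{8}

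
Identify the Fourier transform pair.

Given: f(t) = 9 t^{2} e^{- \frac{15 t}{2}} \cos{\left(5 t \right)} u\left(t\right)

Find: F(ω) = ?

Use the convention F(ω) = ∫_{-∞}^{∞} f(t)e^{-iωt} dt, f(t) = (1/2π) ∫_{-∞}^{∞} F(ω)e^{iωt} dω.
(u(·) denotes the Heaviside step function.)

F(ω) = \frac{144 \left(- 600 i \omega + \left(2 i \omega + 15\right)^{3} - 4500\right)}{\left(\left(2 i \omega + 15\right)^{2} + 100\right)^{3}}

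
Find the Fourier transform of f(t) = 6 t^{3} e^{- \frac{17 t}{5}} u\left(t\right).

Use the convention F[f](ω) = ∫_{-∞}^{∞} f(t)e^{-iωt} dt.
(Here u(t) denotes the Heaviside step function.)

F(ω) = \frac{22500}{\left(5 i \omega + 17\right)^{4}}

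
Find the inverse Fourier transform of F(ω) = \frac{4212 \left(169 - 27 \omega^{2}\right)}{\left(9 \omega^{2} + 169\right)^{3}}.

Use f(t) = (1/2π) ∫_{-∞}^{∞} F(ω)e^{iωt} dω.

f(t) = 3 t^{2} e^{- \frac{13 \left|{t}\right|}{3}}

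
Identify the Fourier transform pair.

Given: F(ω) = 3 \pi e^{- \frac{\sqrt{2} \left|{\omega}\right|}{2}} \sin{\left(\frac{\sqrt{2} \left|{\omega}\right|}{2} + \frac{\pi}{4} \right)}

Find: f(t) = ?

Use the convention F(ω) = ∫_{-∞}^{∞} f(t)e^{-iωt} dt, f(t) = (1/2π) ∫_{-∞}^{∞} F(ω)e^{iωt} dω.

f(t) = \frac{3}{t^{4} + 1}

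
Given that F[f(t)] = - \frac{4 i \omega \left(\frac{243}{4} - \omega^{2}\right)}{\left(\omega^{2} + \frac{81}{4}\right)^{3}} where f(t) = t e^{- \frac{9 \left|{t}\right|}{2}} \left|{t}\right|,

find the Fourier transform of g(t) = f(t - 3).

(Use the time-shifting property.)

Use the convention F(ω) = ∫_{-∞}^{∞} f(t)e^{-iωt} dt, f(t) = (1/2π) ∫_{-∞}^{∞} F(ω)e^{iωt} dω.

F[g](ω) = \frac{64 i \omega \left(4 \omega^{2} - 243\right) e^{- 3 i \omega}}{\left(4 \omega^{2} + 81\right)^{3}}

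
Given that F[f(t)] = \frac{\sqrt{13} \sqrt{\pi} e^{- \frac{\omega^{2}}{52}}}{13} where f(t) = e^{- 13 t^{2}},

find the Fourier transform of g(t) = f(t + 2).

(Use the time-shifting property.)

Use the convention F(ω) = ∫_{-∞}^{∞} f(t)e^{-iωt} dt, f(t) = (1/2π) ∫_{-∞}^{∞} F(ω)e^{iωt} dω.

F[g](ω) = \frac{\sqrt{13} \sqrt{\pi} e^{\frac{\omega \left(- \omega + 104 i\right)}{52}}}{13}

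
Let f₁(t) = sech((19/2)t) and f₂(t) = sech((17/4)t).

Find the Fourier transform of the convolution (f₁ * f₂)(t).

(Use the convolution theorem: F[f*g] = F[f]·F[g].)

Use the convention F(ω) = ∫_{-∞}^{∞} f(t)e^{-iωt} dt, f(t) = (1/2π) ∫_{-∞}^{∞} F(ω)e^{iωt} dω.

F[f₁*f₂](ω) = \frac{8 \pi^{2}}{323 \cosh{\left(\frac{\pi \omega}{19} \right)} \cosh{\left(\frac{2 \pi \omega}{17} \right)}}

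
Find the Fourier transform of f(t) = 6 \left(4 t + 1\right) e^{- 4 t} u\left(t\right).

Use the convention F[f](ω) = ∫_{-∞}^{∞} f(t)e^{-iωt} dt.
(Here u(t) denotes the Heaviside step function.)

F(ω) = \frac{6 \left(- i \omega - 8\right)}{\omega^{2} - 8 i \omega - 16}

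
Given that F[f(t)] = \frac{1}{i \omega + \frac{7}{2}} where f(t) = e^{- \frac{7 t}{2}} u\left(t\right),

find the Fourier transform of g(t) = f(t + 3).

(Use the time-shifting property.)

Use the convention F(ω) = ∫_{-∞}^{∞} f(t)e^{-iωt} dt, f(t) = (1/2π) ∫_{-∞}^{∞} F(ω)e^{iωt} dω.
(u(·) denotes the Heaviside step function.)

F[g](ω) = \frac{2 e^{3 i \omega}}{2 i \omega + 7}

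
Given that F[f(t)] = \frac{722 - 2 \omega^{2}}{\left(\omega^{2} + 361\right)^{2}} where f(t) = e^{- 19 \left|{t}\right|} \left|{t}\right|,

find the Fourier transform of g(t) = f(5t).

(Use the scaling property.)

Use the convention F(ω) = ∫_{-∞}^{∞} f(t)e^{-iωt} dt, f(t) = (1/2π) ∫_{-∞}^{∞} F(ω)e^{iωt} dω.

F[g](ω) = \frac{10 \left(9025 - \omega^{2}\right)}{\left(\omega^{2} + 9025\right)^{2}}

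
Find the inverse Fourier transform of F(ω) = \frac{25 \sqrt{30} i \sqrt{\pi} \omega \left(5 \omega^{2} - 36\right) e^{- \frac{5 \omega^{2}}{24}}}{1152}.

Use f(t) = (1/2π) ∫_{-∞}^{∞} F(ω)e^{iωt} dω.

f(t) = 9 t^{3} e^{- \frac{6 t^{2}}{5}}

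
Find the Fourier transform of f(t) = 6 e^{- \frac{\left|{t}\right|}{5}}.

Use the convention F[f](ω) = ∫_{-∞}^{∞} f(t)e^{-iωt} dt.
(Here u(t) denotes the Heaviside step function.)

F(ω) = \frac{60}{25 \omega^{2} + 1}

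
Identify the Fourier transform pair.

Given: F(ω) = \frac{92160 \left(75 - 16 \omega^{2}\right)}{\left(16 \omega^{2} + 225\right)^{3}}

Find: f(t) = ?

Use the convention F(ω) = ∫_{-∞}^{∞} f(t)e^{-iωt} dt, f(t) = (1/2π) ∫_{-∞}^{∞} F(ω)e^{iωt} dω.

f(t) = 8 t^{2} e^{- \frac{15 \left|{t}\right|}{4}}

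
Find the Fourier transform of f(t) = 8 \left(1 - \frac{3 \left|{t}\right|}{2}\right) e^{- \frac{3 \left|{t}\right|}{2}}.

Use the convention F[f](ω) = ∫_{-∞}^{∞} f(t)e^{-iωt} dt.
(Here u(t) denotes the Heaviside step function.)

F(ω) = \frac{768 \omega^{2}}{\left(4 \omega^{2} + 9\right)^{2}}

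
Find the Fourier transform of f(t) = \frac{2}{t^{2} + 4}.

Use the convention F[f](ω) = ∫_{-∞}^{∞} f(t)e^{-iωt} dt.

F(ω) = \pi e^{- 2 \left|{\omega}\right|}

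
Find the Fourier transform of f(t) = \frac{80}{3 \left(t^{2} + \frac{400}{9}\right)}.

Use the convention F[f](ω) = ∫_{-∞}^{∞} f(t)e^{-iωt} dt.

F(ω) = 4 \pi e^{- \frac{20 \left|{\omega}\right|}{3}}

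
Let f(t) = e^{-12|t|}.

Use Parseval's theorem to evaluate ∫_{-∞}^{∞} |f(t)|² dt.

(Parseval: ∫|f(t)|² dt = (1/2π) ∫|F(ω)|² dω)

∫|f(t)|² dt = \frac{1}{12}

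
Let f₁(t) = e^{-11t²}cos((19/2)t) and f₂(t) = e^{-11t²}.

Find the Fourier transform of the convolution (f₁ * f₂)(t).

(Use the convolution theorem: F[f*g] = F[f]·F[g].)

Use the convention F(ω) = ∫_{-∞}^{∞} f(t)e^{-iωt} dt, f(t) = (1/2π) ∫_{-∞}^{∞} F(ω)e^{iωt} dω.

F[f₁*f₂](ω) = \frac{\pi \left(e^{\frac{19 \omega}{22}} + 1\right) e^{- \frac{\omega^{2}}{22} - \frac{19 \omega}{44} - \frac{361}{176}}}{22}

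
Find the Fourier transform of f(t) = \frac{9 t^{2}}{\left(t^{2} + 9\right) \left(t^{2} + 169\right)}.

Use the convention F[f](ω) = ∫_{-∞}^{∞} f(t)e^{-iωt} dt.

F(ω) = \frac{9 \pi \left(13 - 3 e^{10 \left|{\omega}\right|}\right) e^{- 13 \left|{\omega}\right|}}{160}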